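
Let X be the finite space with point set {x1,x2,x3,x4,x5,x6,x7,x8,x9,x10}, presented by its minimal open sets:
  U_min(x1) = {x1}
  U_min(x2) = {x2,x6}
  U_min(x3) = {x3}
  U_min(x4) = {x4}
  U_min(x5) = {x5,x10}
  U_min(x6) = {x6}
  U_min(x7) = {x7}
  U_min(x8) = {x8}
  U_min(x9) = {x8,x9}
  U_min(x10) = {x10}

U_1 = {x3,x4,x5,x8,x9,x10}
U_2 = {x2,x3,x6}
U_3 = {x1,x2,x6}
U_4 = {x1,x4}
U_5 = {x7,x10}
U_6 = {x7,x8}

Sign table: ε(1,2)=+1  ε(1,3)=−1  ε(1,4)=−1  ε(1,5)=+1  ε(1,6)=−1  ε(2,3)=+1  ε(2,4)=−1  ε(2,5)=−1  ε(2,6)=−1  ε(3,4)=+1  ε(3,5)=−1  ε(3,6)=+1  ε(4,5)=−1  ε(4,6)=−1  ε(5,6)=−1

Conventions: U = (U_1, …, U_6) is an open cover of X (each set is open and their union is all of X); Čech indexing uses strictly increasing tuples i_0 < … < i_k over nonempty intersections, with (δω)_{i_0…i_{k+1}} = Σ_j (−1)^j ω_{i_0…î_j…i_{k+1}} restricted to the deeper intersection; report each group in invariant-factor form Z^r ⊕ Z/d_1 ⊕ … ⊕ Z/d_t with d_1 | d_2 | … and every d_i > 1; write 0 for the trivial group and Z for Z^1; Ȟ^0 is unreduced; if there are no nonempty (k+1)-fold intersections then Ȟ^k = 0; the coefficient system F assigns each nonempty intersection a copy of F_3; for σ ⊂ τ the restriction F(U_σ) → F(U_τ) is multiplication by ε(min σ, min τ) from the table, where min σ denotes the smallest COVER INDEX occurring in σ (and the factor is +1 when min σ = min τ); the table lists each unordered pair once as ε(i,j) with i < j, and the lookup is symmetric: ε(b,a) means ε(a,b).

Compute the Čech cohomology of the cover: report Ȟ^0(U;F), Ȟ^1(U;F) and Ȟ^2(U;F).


nonempty overlaps:
  U12={x3} U14={x4} U15={x10} U16={x8} U23={x2,x6} U34={x1} U56={x7}
C dims 6,7; δ0: rk_F3 6
degree 0: 6−6−0 = 0 → Ȟ^0 ≅ 0
degree 1: 7−0−6 = 1 → Ȟ^1 ≅ Z/3
degree 2: 0−0−0 = 0 → Ȟ^2 ≅ 0

Ȟ^0 = 0, Ȟ^1 = Z/3 and Ȟ^2 = 0


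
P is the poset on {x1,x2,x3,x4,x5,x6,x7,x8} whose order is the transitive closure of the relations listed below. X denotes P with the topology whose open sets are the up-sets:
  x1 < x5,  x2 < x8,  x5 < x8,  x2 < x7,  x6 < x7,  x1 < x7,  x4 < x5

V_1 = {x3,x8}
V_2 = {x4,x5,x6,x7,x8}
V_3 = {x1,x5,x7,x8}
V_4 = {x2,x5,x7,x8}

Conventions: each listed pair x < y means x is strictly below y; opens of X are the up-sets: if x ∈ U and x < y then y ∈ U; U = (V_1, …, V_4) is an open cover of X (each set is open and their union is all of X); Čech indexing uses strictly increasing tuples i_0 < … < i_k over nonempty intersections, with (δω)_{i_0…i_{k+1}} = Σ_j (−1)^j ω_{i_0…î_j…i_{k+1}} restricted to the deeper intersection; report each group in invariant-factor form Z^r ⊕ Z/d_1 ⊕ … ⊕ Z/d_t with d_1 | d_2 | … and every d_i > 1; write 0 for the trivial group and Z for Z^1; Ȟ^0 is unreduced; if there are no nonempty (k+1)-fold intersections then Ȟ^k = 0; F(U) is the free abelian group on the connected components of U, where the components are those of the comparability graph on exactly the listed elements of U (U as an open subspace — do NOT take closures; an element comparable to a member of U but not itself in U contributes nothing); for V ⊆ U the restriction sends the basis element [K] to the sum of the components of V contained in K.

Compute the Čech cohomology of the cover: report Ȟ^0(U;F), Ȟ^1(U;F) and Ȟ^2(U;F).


intersection data:
  V12={x8} V13={x8} V14={x8} V23={x5,x7,x8} V24={x5,x7,x8} V34={x5,x7,x8}
  V123={x8} V124={x8} V134={x8} V234={x5,x7,x8}
  V1234={x8}
components per intersection:
  V1: {x3} {x8}
  V2: {x4,x5,x8} {x6,x7}
  V3: {x1,x5,x7,x8}
  V4: {x2,x5,x7,x8}
  V12: {x8}
  V13: {x8}
  V14: {x8}
  V23: {x5,x8} {x7}
  V24: {x5,x8} {x7}
  V34: {x5,x8} {x7}
  V123: {x8}
  V124: {x8}
  V134: {x8}
  V234: {x5,x8} {x7}
  V1234: {x8}
C dims 6,9,5,1; δ0: rk 4, SNF 1^4; δ1: rk 4, SNF 1^4; δ2: rk 1, SNF 1^1
Ȟ^0 = (6 − 4) − 0 = 2, so Ȟ^0 ≅ Z^2
Ȟ^1 = (9 − 4) − 4 = 1, so Ȟ^1 ≅ Z
Ȟ^2 = (5 − 1) − 4 = 0, so Ȟ^2 ≅ 0

Ȟ^0 ≅ Z^2; Ȟ^1 ≅ Z; Ȟ^2 ≅ 0


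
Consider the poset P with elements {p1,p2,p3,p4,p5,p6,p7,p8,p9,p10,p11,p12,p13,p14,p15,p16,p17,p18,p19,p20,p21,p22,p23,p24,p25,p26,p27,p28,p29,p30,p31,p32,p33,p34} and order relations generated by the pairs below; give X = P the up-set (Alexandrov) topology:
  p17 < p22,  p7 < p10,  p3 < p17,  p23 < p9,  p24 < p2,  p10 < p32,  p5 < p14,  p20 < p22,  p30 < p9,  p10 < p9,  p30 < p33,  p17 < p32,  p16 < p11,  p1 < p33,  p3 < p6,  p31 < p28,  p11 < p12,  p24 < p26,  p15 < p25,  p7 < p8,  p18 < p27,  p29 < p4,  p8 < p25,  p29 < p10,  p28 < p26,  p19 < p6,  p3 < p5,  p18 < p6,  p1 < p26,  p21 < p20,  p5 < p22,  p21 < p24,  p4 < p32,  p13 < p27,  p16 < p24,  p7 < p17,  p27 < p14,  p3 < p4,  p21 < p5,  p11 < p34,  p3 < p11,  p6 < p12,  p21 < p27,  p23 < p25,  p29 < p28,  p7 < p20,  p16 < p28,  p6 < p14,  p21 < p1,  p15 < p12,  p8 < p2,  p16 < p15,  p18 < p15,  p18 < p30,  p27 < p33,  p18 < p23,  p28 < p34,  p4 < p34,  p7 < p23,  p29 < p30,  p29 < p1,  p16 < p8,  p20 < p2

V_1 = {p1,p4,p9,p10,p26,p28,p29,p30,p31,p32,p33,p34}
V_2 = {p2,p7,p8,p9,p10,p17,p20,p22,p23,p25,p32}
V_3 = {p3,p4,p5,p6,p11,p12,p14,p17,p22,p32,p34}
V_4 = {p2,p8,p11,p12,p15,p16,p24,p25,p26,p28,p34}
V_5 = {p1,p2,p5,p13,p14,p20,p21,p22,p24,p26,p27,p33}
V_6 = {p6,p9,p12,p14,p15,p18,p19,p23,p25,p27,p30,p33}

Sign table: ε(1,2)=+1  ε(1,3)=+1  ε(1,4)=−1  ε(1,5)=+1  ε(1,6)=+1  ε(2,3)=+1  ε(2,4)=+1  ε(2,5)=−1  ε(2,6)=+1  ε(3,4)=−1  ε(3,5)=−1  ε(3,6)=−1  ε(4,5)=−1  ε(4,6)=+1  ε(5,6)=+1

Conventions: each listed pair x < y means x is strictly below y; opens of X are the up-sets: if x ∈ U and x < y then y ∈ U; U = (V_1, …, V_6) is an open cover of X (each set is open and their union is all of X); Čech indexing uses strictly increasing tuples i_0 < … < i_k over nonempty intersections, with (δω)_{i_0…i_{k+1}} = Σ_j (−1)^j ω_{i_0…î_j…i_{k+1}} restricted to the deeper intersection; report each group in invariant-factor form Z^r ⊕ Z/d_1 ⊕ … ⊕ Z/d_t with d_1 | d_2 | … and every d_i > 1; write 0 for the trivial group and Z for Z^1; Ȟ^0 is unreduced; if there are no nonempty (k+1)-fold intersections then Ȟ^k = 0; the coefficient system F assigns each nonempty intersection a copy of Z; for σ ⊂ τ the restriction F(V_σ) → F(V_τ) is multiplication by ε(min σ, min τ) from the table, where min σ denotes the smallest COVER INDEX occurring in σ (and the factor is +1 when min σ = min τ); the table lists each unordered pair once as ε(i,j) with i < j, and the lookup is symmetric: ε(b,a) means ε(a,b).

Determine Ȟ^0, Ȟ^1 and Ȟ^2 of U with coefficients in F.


Ȟ^0 ≅ 0, Ȟ^1 ≅ Z/2 and Ȟ^2 ≅ Z

cover nerve:
  V12={p9,p10,p32} V13={p4,p32,p34} V14={p26,p28,p34} V15={p1,p26,p33} V16={p9,p30,p33} V23={p17,p22,p32} V24={p2,p8,p25} V25={p2,p20,p22} V26={p9,p23,p25} V34={p11,p12,p34} V35={p5,p14,p22} V36={p6,p12,p14} V45={p2,p24,p26} V46={p12,p15,p25} V56={p14,p27,p33}
  V123={p32} V126={p9} V134={p34} V145={p26} V156={p33} V235={p22} V245={p2} V246={p25} V346={p12} V356={p14}
C dims 6,15,10; δ0: rk 6, SNF 1^5·2; δ1: rk 9, SNF 1^9
Ȟ^0: (6−6)−0=0 ⇒ 0
Ȟ^1: (15−9)−6=0 plus torsion [2] ⇒ Z/2
Ȟ^2: (10−0)−9=1 ⇒ Z


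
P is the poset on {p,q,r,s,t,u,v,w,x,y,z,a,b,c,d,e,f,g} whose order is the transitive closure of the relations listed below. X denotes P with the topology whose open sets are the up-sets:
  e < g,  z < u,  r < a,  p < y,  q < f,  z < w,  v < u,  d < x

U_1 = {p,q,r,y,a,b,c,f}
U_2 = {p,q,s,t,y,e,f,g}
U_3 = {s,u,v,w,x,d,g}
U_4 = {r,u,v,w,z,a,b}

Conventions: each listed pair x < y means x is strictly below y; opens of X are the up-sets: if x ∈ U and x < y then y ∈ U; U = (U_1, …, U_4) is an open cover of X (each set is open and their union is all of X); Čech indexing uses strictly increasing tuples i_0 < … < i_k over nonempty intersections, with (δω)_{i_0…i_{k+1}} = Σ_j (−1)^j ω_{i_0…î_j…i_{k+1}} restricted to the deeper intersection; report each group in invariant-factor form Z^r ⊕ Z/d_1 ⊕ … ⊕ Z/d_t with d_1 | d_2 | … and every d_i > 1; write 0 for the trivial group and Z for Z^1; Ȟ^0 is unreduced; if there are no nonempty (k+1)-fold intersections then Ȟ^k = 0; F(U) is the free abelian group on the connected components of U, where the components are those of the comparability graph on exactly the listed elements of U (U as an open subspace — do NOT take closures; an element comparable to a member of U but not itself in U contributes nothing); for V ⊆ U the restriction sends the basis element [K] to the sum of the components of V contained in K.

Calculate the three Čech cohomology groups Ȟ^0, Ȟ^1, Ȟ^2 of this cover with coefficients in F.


Ȟ^0 = Z^10, Ȟ^1 = 0 and Ȟ^2 = 0

nonempty overlaps:
  U12={p,q,y,f} U14={r,a,b} U23={s,g} U34={u,v,w}
components per intersection:
  U1: {p,y} {q,f} {r,a} {b} {c}
  U2: {p,y} {q,f} {s} {t} {e,g}
  U3: {s} {u,v} {w} {x,d} {g}
  U4: {r,a} {u,v,w,z} {b}
  U12: {p,y} {q,f}
  U14: {r,a} {b}
  U23: {s} {g}
  U34: {u,v} {w}
C dims 18,8; δ0: rk 8, SNF 1^8
degree 0: 18−8−0 = 10 → Ȟ^0 ≅ Z^10
degree 1: 8−0−8 = 0 → Ȟ^1 ≅ 0
degree 2: 0−0−0 = 0 → Ȟ^2 ≅ 0


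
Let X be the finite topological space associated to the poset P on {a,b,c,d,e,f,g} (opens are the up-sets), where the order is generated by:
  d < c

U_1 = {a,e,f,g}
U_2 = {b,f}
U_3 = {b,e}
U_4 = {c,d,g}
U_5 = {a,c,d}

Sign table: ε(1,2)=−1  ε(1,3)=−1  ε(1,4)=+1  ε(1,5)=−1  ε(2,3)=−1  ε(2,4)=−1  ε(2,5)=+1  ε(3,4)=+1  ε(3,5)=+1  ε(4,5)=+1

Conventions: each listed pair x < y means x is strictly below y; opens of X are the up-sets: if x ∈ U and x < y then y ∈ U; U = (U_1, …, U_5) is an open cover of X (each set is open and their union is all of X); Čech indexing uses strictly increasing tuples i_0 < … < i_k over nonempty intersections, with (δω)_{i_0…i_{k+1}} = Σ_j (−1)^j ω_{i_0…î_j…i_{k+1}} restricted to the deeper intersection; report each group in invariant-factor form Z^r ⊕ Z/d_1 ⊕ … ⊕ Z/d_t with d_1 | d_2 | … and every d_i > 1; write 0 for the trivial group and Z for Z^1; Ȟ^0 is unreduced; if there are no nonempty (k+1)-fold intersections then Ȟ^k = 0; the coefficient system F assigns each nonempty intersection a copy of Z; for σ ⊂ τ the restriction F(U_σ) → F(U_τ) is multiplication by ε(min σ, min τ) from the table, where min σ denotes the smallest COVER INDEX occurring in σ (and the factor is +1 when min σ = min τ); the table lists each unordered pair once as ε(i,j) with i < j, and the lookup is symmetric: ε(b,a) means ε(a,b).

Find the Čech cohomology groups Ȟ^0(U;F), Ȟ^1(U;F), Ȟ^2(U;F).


Ȟ^0(U;F) ≅ 0; Ȟ^1(U;F) ≅ Z ⊕ Z/2; Ȟ^2(U;F) ≅ 0

cover nerve:
  U12={f} U13={e} U14={g} U15={a} U23={b} U45={c,d}
C dims 5,6; δ0: rk 5, SNF 1^4·2
Ȟ^0: (5−5)−0=0 ⇒ 0
Ȟ^1: (6−0)−5=1 plus torsion [2] ⇒ Z ⊕ Z/2
Ȟ^2: (0−0)−0=0 ⇒ 0


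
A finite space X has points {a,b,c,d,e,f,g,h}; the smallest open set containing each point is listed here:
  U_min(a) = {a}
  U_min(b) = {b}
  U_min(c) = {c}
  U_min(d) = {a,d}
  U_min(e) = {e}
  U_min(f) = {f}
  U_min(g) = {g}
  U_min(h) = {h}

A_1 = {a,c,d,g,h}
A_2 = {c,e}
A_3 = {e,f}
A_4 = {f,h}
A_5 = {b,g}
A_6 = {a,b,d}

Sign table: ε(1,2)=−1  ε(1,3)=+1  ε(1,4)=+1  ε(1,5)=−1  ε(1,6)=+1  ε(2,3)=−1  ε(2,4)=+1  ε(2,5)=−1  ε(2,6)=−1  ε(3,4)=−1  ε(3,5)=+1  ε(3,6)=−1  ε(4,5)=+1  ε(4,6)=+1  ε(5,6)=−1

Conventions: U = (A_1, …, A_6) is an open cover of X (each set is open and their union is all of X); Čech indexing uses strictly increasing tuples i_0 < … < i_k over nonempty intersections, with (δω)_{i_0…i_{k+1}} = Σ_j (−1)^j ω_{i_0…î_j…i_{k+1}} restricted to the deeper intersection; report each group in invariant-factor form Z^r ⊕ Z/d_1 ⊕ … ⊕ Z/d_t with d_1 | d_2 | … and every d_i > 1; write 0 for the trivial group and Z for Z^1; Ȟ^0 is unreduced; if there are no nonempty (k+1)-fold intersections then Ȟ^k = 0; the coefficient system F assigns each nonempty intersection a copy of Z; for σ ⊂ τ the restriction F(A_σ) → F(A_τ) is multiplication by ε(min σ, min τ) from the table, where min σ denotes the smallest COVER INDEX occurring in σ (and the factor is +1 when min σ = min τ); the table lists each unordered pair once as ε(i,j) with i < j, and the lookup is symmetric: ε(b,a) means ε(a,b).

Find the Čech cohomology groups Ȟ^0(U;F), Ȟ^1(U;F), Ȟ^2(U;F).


Ȟ^0(U;F) ≅ 0; Ȟ^1(U;F) ≅ Z ⊕ Z/2; Ȟ^2(U;F) ≅ 0

cover nerve:
  A12={c} A14={h} A15={g} A16={a,d} A23={e} A34={f} A56={b}
C dims 6,7; δ0: rk 6, SNF 1^5·2
Ȟ^0: (6−6)−0=0 ⇒ 0
Ȟ^1: (7−0)−6=1 plus torsion [2] ⇒ Z ⊕ Z/2
Ȟ^2: (0−0)−0=0 ⇒ 0


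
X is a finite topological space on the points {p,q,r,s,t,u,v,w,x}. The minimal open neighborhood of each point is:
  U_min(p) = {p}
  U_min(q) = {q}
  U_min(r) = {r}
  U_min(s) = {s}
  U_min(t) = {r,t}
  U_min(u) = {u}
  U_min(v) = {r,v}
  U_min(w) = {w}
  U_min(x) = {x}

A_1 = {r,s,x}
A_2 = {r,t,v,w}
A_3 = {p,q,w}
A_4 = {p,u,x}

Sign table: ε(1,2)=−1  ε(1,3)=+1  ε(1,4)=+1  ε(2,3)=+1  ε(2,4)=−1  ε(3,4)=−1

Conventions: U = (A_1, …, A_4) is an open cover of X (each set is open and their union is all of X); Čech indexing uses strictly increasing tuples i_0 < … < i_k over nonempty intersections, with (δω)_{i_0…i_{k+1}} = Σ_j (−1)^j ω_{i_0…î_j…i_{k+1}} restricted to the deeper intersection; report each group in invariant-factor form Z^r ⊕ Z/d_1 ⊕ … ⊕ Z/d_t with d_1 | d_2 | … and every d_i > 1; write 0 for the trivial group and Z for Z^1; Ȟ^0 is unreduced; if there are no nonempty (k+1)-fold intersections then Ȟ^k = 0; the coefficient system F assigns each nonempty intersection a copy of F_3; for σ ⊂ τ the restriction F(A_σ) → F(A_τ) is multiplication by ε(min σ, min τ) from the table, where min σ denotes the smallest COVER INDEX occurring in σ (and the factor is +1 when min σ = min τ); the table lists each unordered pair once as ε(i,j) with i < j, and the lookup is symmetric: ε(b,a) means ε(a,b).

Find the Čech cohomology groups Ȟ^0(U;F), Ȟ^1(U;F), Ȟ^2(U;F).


Ȟ^0(U;F) ≅ Z/3,  Ȟ^1(U;F) ≅ Z/3,  Ȟ^2(U;F) ≅ 0

intersection data:
  A12={r} A14={x} A23={w} A34={p}
C dims 4,4; δ0: rk_F3 3
Ȟ^0 = (4 − 3) − 0 = 1, so Ȟ^0 ≅ Z/3
Ȟ^1 = (4 − 0) − 3 = 1, so Ȟ^1 ≅ Z/3
Ȟ^2 = (0 − 0) − 0 = 0, so Ȟ^2 ≅ 0


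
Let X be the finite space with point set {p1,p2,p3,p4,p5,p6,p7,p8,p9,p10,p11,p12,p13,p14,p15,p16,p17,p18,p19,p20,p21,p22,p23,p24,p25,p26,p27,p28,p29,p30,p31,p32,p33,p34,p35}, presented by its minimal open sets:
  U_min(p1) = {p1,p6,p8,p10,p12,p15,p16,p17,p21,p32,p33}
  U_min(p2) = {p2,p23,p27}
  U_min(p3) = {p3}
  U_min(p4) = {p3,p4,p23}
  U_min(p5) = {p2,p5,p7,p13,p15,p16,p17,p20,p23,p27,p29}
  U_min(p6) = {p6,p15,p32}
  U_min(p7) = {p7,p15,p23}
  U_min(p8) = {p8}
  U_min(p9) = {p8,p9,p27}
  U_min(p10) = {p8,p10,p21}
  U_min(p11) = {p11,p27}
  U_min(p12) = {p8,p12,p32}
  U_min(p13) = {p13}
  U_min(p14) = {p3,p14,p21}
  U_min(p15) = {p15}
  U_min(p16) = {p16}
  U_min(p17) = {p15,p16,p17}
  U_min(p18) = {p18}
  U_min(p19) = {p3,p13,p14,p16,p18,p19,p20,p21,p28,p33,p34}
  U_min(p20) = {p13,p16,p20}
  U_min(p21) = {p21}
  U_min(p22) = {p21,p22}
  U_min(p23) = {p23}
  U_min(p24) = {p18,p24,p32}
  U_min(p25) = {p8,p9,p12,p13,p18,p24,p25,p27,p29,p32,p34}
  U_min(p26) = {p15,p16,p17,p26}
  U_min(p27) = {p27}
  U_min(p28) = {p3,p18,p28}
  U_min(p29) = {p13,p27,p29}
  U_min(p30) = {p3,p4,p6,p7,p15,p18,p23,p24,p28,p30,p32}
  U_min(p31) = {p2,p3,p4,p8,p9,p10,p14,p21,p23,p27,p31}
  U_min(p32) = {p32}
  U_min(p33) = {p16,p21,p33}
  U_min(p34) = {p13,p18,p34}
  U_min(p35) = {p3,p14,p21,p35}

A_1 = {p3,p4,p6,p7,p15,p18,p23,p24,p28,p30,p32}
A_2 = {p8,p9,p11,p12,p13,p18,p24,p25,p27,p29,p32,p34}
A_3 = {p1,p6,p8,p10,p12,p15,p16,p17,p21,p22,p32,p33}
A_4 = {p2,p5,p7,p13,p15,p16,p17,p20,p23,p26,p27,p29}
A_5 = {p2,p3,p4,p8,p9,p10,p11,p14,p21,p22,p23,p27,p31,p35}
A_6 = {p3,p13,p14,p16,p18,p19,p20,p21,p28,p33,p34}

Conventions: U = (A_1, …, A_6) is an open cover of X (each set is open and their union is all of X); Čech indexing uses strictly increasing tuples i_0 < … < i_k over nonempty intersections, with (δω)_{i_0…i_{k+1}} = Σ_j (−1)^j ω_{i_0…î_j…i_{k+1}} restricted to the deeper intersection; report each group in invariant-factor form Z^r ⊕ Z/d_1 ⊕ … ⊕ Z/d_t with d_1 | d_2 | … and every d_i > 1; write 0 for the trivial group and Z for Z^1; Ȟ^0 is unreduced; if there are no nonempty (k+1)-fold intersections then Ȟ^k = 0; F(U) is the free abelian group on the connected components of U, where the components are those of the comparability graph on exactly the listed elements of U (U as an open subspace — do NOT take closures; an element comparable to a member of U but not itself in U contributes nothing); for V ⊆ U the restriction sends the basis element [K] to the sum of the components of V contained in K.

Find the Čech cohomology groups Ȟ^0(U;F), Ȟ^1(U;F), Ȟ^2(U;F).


nerve of the cover:
  A12={p18,p24,p32} A13={p6,p15,p32} A14={p7,p15,p23} A15={p3,p4,p23} A16={p3,p18,p28} A23={p8,p12,p32} A24={p13,p27,p29} A25={p8,p9,p11,p27} A26={p13,p18,p34} A34={p15,p16,p17} A35={p8,p10,p21,p22} A36={p16,p21,p33} A45={p2,p23,p27} A46={p13,p16,p20} A56={p3,p14,p21}
  A123={p32} A126={p18} A134={p15} A145={p23} A156={p3} A235={p8} A245={p27} A246={p13} A346={p16} A356={p21}
components per intersection:
  A1: {p3,p4,p6,p7,p15,p18,p23,p24,p28,p30,p32}
  A2: {p8,p9,p11,p12,p13,p18,p24,p25,p27,p29,p32,p34}
  A3: {p1,p6,p8,p10,p12,p15,p16,p17,p21,p22,p32,p33}
  A4: {p2,p5,p7,p13,p15,p16,p17,p20,p23,p26,p27,p29}
  A5: {p2,p3,p4,p8,p9,p10,p11,p14,p21,p22,p23,p27,p31,p35}
  A6: {p3,p13,p14,p16,p18,p19,p20,p21,p28,p33,p34}
  A12: {p18,p24,p32}
  A13: {p6,p15,p32}
  A14: {p7,p15,p23}
  A15: {p3,p4,p23}
  A16: {p3,p18,p28}
  A23: {p8,p12,p32}
  A24: {p13,p27,p29}
  A25: {p8,p9,p11,p27}
  A26: {p13,p18,p34}
  A34: {p15,p16,p17}
  A35: {p8,p10,p21,p22}
  A36: {p16,p21,p33}
  A45: {p2,p23,p27}
  A46: {p13,p16,p20}
  A56: {p3,p14,p21}
  A123: {p32}
  A126: {p18}
  A134: {p15}
  A145: {p23}
  A156: {p3}
  A235: {p8}
  A245: {p27}
  A246: {p13}
  A346: {p16}
  A356: {p21}
C dims 6,15,10; δ0: rk 5, SNF 1^5; δ1: rk 10, SNF 1^9·2
Ȟ^0 = (6 − 5) − 0 = 1, so Ȟ^0 ≅ Z
Ȟ^1 = (15 − 10) − 5 = 0, so Ȟ^1 ≅ 0
Ȟ^2 = (10 − 0) − 10 = 0 plus torsion [2], so Ȟ^2 ≅ Z/2

Ȟ^0 = Z, Ȟ^1 = 0 and Ȟ^2 = Z/2


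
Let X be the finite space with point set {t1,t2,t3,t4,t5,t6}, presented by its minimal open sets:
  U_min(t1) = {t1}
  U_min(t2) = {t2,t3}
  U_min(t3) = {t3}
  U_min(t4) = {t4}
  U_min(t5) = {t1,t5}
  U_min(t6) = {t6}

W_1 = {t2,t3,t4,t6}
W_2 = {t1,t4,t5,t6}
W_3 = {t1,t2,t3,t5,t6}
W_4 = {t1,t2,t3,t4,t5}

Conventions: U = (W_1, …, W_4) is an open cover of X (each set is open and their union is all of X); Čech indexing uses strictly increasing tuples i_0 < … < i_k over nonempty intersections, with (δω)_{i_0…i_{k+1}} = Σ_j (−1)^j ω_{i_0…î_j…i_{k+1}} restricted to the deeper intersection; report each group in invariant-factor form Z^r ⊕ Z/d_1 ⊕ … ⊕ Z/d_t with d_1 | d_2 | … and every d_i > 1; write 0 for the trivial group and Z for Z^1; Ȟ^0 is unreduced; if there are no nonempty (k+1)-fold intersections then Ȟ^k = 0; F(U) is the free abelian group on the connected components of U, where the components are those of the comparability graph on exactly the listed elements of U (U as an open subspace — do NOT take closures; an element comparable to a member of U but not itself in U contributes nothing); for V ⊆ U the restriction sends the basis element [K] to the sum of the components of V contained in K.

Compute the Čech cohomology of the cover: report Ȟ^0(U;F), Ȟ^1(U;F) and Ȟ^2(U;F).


Ȟ^0(U;F) ≅ Z^4, Ȟ^1(U;F) ≅ 0, Ȟ^2(U;F) ≅ 0

nerve simplices:
  W12={t4,t6} W13={t2,t3,t6} W14={t2,t3,t4} W23={t1,t5,t6} W24={t1,t4,t5} W34={t1,t2,t3,t5}
  W123={t6} W124={t4} W134={t2,t3} W234={t1,t5}
components per intersection:
  W1: {t2,t3} {t4} {t6}
  W2: {t1,t5} {t4} {t6}
  W3: {t1,t5} {t2,t3} {t6}
  W4: {t1,t5} {t2,t3} {t4}
  W12: {t4} {t6}
  W13: {t2,t3} {t6}
  W14: {t2,t3} {t4}
  W23: {t1,t5} {t6}
  W24: {t1,t5} {t4}
  W34: {t1,t5} {t2,t3}
  W123: {t6}
  W124: {t4}
  W134: {t2,t3}
  W234: {t1,t5}
C dims 12,12,4; δ0: rk 8, SNF 1^8; δ1: rk 4, SNF 1^4
degree 0: 12−8−0 = 4 → Ȟ^0 ≅ Z^4
degree 1: 12−4−8 = 0 → Ȟ^1 ≅ 0
degree 2: 4−0−4 = 0 → Ȟ^2 ≅ 0


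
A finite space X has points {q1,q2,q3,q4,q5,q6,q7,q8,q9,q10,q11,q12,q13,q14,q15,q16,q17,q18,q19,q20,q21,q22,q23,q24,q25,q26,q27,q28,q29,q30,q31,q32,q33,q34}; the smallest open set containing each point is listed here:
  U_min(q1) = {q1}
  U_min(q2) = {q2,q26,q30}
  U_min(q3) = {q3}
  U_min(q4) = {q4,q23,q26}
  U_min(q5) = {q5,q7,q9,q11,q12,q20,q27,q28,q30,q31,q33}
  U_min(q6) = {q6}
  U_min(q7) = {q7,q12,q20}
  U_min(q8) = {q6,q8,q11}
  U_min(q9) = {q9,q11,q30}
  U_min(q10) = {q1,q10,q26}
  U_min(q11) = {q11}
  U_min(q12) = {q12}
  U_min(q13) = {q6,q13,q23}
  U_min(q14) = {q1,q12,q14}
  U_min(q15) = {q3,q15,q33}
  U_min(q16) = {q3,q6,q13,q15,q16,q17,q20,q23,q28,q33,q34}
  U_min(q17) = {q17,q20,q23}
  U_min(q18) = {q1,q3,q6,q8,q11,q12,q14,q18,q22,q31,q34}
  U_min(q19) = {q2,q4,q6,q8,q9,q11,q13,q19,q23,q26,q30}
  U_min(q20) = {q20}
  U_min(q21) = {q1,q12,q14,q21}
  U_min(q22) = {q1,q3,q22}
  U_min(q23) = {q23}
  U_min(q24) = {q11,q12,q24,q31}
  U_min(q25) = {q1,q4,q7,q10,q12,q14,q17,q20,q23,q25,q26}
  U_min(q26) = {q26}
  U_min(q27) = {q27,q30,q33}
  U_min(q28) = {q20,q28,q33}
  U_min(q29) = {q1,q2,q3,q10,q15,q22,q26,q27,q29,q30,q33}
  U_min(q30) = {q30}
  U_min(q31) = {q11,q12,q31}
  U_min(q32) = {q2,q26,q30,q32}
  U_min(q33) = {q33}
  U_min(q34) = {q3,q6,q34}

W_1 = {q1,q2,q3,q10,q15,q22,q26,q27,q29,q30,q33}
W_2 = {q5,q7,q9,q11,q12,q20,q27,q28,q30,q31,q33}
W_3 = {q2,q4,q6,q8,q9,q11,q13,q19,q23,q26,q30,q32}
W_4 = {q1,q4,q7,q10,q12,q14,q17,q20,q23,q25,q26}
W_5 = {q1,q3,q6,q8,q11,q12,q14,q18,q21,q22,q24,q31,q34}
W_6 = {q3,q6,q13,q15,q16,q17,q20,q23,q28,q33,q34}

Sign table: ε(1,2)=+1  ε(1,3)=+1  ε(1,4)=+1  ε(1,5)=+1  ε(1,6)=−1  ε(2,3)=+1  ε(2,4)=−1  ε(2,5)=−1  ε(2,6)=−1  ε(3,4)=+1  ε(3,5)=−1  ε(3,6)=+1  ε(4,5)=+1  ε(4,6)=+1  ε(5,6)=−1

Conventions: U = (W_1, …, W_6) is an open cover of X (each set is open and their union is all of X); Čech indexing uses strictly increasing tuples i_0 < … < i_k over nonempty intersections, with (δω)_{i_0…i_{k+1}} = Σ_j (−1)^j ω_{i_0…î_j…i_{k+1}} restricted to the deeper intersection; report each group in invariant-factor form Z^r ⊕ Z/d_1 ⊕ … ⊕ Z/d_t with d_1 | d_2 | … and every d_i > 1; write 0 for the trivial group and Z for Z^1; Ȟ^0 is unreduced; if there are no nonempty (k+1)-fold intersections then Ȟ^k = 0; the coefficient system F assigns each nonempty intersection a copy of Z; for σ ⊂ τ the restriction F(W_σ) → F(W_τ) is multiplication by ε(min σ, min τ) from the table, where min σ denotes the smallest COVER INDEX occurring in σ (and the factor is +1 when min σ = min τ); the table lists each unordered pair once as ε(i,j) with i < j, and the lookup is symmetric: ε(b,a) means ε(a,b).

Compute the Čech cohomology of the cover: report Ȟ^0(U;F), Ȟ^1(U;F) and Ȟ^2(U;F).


Ȟ^0 ≅ 0,  Ȟ^1 ≅ Z/2,  Ȟ^2 ≅ Z

nonempty intersections:
  W12={q27,q30,q33} W13={q2,q26,q30} W14={q1,q10,q26} W15={q1,q3,q22} W16={q3,q15,q33} W23={q9,q11,q30} W24={q7,q12,q20} W25={q11,q12,q31} W26={q20,q28,q33} W34={q4,q23,q26} W35={q6,q8,q11} W36={q6,q13,q23} W45={q1,q12,q14} W46={q17,q20,q23} W56={q3,q6,q34}
  W123={q30} W126={q33} W134={q26} W145={q1} W156={q3} W235={q11} W245={q12} W246={q20} W346={q23} W356={q6}
C dims 6,15,10; δ0: rk 6, SNF 1^5·2; δ1: rk 9, SNF 1^9
Ȟ^0: (6−6)−0=0 ⇒ 0
Ȟ^1: (15−9)−6=0 plus torsion [2] ⇒ Z/2
Ȟ^2: (10−0)−9=1 ⇒ Z


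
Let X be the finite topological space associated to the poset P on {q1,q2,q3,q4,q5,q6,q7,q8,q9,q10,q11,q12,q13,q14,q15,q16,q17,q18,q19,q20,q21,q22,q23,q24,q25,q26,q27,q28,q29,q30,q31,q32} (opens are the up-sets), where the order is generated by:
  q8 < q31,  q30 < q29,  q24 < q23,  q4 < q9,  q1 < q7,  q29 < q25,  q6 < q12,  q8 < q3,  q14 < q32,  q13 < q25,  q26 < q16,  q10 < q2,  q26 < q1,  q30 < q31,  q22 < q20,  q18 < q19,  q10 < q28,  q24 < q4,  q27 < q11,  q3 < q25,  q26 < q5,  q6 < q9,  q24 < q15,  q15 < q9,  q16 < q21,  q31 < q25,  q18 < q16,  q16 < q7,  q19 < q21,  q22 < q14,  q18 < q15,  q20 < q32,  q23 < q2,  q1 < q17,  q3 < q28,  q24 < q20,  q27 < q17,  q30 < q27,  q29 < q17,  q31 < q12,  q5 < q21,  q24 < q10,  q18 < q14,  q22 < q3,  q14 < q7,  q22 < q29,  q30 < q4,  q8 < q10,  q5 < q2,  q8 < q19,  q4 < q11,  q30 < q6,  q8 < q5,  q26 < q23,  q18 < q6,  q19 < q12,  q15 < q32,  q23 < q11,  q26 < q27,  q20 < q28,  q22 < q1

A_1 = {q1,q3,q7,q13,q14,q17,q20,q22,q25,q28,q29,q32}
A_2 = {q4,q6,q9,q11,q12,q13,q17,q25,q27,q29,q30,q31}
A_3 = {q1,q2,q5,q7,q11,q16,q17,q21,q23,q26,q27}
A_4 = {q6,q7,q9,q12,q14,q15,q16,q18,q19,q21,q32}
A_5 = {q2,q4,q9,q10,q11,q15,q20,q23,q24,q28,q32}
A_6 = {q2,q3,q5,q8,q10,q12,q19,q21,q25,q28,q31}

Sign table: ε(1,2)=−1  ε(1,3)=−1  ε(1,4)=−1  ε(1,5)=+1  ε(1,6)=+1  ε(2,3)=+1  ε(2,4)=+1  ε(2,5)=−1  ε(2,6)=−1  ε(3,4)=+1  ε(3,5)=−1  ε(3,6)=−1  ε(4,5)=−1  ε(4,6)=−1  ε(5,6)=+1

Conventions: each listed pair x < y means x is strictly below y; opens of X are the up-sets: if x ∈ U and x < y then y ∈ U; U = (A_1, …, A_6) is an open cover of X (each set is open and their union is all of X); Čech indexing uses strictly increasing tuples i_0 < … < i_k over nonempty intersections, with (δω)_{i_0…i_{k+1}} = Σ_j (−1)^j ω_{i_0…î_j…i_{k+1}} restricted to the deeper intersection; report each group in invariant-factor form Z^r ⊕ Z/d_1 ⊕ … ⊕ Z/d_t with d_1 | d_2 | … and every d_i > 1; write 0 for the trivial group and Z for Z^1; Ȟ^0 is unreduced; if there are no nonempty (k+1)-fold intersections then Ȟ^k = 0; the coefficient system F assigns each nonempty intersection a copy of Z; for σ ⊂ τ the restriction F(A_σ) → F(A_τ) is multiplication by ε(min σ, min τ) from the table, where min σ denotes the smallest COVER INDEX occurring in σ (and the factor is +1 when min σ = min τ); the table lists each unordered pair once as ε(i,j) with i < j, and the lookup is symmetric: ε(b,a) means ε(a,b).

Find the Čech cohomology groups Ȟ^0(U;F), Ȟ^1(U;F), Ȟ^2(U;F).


Ȟ^0 = Z, Ȟ^1 = 0, Ȟ^2 = Z/2

nonempty overlaps:
  A12={q13,q17,q25,q29} A13={q1,q7,q17} A14={q7,q14,q32} A15={q20,q28,q32} A16={q3,q25,q28} A23={q11,q17,q27} A24={q6,q9,q12} A25={q4,q9,q11} A26={q12,q25,q31} A34={q7,q16,q21} A35={q2,q11,q23} A36={q2,q5,q21} A45={q9,q15,q32} A46={q12,q19,q21} A56={q2,q10,q28}
  A123={q17} A126={q25} A134={q7} A145={q32} A156={q28} A235={q11} A245={q9} A246={q12} A346={q21} A356={q2}
C dims 6,15,10; δ0: rk 5, SNF 1^5; δ1: rk 10, SNF 1^9·2
degree 0: 6−5−0 = 1 → Ȟ^0 ≅ Z
degree 1: 15−10−5 = 0 → Ȟ^1 ≅ 0
degree 2: 10−0−10 = 0 plus torsion [2] → Ȟ^2 ≅ Z/2


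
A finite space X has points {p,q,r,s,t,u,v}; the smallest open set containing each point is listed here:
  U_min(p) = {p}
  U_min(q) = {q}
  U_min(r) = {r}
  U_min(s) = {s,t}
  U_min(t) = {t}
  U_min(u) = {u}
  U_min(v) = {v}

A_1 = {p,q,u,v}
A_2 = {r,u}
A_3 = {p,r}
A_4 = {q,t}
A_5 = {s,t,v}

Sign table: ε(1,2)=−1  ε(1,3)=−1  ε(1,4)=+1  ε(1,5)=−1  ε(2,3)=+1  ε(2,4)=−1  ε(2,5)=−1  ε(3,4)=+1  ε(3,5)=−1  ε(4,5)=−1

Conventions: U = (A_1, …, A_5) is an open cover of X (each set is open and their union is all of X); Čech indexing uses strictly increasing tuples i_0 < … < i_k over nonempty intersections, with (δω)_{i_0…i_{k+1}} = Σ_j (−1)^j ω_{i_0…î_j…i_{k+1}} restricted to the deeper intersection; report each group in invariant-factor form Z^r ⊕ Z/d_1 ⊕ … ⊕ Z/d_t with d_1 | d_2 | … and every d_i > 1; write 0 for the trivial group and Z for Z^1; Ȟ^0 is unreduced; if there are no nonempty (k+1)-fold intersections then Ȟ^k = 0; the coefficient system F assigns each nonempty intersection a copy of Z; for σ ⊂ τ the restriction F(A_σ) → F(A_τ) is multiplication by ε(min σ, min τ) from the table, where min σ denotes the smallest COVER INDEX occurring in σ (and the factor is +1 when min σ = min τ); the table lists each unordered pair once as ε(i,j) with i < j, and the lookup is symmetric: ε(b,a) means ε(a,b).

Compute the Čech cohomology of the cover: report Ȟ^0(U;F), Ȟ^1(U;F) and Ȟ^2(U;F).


Ȟ^0 ≅ Z,  Ȟ^1 ≅ Z^2,  Ȟ^2 ≅ 0

nonempty intersections:
  A12={u} A13={p} A14={q} A15={v} A23={r} A45={t}
C dims 5,6; δ0: rk 4, SNF 1^4
Ȟ^0: (5−4)−0=1 ⇒ Z
Ȟ^1: (6−0)−4=2 ⇒ Z^2
Ȟ^2: (0−0)−0=0 ⇒ 0


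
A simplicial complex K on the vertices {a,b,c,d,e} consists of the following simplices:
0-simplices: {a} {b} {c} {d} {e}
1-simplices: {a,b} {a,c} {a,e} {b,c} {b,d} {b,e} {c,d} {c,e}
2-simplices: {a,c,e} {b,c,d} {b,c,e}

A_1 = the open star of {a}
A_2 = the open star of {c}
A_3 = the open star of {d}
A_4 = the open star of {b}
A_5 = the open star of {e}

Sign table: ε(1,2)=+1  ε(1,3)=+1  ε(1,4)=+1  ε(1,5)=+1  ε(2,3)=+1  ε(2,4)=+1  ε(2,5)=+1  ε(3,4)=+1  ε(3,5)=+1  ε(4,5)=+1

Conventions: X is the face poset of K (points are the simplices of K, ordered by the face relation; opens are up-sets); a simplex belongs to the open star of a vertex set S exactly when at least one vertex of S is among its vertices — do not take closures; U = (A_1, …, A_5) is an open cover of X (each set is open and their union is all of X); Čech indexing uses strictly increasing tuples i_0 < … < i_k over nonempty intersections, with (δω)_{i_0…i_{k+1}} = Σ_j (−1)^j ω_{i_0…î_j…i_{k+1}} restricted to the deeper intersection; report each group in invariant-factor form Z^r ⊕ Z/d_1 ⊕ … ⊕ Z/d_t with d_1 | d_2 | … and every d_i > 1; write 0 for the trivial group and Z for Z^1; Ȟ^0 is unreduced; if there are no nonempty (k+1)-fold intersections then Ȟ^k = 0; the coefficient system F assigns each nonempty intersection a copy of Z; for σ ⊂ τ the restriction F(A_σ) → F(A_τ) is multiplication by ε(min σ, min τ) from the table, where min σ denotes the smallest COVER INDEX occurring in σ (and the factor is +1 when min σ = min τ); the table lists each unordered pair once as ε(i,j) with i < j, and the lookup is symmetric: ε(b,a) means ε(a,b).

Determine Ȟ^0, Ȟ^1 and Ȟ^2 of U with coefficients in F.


intersection data:
  A1={{a},{a,b},{a,c},{a,e},{a,c,e}} A2={{c},{a,c},{b,c},{c,d},{c,e},{a,c,e},{b,c,d},{b,c,e}} A3={{d},{b,d},{c,d},{b,c,d}} A4={{b},{a,b},{b,c},{b,d},{b,e},{b,c,d},{b,c,e}} A5={{e},{a,e},{b,e},{c,e},{a,c,e},{b,c,e}}
  A12={{a,c},{a,c,e}} A14={{a,b}} A15={{a,e},{a,c,e}} A23={{c,d},{b,c,d}} A24={{b,c},{b,c,d},{b,c,e}} A25={{c,e},{a,c,e},{b,c,e}} A34={{b,d},{b,c,d}} A45={{b,e},{b,c,e}}
  A125={{a,c,e}} A234={{b,c,d}} A245={{b,c,e}}
C dims 5,8,3; δ0: rk 4, SNF 1^4; δ1: rk 3, SNF 1^3
Ȟ^0 = (5 − 4) − 0 = 1, so Ȟ^0 ≅ Z
Ȟ^1 = (8 − 3) − 4 = 1, so Ȟ^1 ≅ Z
Ȟ^2 = (3 − 0) − 3 = 0, so Ȟ^2 ≅ 0

Ȟ^0 ≅ Z; Ȟ^1 ≅ Z; Ȟ^2 ≅ 0


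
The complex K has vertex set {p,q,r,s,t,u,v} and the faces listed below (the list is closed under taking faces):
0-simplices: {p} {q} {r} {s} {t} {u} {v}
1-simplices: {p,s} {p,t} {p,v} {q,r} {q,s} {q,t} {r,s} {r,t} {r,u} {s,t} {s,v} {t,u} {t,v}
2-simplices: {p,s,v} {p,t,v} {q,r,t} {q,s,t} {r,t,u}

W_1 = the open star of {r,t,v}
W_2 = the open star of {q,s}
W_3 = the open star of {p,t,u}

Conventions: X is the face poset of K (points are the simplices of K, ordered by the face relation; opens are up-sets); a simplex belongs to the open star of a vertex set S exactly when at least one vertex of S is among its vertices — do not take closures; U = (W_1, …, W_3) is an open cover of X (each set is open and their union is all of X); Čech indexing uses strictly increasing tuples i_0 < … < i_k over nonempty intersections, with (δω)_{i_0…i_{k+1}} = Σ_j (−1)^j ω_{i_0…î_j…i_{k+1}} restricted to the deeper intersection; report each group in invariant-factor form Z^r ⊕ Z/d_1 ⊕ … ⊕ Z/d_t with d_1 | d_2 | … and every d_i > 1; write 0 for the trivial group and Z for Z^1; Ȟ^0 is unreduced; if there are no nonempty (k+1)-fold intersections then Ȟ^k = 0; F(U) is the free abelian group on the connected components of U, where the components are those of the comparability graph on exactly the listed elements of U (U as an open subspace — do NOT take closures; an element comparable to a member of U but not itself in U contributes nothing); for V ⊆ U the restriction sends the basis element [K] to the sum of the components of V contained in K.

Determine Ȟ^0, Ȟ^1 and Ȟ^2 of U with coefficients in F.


nonempty overlaps:
  W1={{r},{t},{v},{p,t},{p,v},{q,r},{q,t},{r,s},{r,t},{r,u},{s,t},{s,v},{t,u},{t,v},{p,s,v},{p,t,v},{q,r,t},{q,s,t},{r,t,u}} W2={{q},{s},{p,s},{q,r},{q,s},{q,t},{r,s},{s,t},{s,v},{p,s,v},{q,r,t},{q,s,t}} W3={{p},{t},{u},{p,s},{p,t},{p,v},{q,t},{r,t},{r,u},{s,t},{t,u},{t,v},{p,s,v},{p,t,v},{q,r,t},{q,s,t},{r,t,u}}
  W12={{q,r},{q,t},{r,s},{s,t},{s,v},{p,s,v},{q,r,t},{q,s,t}} W13={{t},{p,t},{p,v},{q,t},{r,t},{r,u},{s,t},{t,u},{t,v},{p,s,v},{p,t,v},{q,r,t},{q,s,t},{r,t,u}} W23={{p,s},{q,t},{s,t},{p,s,v},{q,r,t},{q,s,t}}
  W123={{q,t},{s,t},{p,s,v},{q,r,t},{q,s,t}}
components per intersection:
  W1: {{r},{t},{v},{p,t},{p,v},{q,r},{q,t},{r,s},{r,t},{r,u},{s,t},{s,v},{t,u},{t,v},{p,s,v},{p,t,v},{q,r,t},{q,s,t},{r,t,u}}
  W2: {{q},{s},{p,s},{q,r},{q,s},{q,t},{r,s},{s,t},{s,v},{p,s,v},{q,r,t},{q,s,t}}
  W3: {{p},{t},{u},{p,s},{p,t},{p,v},{q,t},{r,t},{r,u},{s,t},{t,u},{t,v},{p,s,v},{p,t,v},{q,r,t},{q,s,t},{r,t,u}}
  W12: {{q,r},{q,t},{s,t},{q,r,t},{q,s,t}} {{r,s}} {{s,v},{p,s,v}}
  W13: {{t},{p,t},{p,v},{q,t},{r,t},{r,u},{s,t},{t,u},{t,v},{p,s,v},{p,t,v},{q,r,t},{q,s,t},{r,t,u}}
  W23: {{p,s},{p,s,v}} {{q,t},{s,t},{q,r,t},{q,s,t}}
  W123: {{q,t},{s,t},{q,r,t},{q,s,t}} {{p,s,v}}
C dims 3,6,2; δ0: rk 2, SNF 1^2; δ1: rk 2, SNF 1^2
degree 0: 3−2−0 = 1 → Ȟ^0 ≅ Z
degree 1: 6−2−2 = 2 → Ȟ^1 ≅ Z^2
degree 2: 2−0−2 = 0 → Ȟ^2 ≅ 0

Ȟ^0 ≅ Z,  Ȟ^1 ≅ Z^2,  Ȟ^2 ≅ 0


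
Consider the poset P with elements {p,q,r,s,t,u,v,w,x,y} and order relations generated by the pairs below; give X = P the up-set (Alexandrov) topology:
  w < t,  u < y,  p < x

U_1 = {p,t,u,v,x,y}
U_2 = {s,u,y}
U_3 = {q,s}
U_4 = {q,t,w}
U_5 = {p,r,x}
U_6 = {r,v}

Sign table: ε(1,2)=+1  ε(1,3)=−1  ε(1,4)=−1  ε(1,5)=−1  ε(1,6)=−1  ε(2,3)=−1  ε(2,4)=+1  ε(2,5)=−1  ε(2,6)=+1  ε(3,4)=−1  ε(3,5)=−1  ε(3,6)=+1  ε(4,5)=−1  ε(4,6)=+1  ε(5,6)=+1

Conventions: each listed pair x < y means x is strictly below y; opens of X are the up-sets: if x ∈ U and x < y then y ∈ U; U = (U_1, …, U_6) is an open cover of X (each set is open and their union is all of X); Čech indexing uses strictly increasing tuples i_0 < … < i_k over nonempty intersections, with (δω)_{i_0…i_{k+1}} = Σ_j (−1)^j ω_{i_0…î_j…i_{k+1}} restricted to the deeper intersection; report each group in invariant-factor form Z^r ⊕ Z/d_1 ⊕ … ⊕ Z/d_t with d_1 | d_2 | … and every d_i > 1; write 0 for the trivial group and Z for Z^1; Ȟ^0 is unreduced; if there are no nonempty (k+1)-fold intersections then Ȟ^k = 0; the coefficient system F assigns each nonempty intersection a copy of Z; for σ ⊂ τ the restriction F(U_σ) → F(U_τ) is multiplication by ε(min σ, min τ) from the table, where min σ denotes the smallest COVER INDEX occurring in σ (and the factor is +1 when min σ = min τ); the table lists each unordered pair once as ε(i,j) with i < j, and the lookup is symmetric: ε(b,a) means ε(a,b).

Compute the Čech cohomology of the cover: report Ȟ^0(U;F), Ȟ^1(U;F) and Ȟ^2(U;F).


Ȟ^0(U;F) ≅ 0; Ȟ^1(U;F) ≅ Z ⊕ Z/2; Ȟ^2(U;F) ≅ 0

nerve simplices:
  U12={u,y} U14={t} U15={p,x} U16={v} U23={s} U34={q} U56={r}
C dims 6,7; δ0: rk 6, SNF 1^5·2
degree 0: 6−6−0 = 0 → Ȟ^0 ≅ 0
degree 1: 7−0−6 = 1 plus torsion [2] → Ȟ^1 ≅ Z ⊕ Z/2
degree 2: 0−0−0 = 0 → Ȟ^2 ≅ 0


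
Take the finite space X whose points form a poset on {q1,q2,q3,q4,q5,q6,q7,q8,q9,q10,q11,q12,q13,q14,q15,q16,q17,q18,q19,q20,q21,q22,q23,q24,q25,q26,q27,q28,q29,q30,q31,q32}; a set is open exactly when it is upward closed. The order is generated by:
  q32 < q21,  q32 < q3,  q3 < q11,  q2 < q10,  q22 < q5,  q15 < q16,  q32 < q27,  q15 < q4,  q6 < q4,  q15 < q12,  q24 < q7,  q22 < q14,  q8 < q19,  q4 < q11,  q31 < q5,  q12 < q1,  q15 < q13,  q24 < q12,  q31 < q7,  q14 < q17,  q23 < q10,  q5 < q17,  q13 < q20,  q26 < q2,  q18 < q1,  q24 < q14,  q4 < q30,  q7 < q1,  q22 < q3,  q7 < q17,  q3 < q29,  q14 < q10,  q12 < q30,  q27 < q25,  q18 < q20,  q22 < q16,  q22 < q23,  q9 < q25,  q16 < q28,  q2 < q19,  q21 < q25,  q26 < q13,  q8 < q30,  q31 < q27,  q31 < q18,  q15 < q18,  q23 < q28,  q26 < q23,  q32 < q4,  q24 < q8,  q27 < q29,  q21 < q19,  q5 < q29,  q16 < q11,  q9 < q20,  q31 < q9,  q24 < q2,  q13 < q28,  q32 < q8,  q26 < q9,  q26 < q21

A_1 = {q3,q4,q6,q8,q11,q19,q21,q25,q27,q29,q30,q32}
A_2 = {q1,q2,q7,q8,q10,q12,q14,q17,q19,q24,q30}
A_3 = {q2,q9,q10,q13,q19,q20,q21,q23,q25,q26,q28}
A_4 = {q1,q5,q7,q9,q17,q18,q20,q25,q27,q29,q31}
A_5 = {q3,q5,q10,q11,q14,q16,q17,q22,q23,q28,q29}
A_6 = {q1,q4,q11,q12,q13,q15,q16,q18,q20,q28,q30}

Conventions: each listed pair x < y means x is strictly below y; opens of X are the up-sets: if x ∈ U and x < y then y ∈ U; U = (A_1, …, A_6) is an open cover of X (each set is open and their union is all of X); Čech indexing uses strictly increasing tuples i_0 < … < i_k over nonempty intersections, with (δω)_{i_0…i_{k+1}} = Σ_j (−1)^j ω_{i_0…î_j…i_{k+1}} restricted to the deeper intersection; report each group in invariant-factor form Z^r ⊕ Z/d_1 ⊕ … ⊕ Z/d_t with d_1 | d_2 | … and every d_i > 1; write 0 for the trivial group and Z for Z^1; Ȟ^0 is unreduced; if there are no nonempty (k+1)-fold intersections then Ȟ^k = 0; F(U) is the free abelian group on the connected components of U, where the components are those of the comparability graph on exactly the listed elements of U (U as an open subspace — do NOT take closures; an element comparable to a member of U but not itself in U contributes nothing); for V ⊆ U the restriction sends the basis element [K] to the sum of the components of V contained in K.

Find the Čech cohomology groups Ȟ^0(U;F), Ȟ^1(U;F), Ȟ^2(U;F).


Ȟ^0 = Z, Ȟ^1 = 0, Ȟ^2 = Z/2

nonempty intersections:
  A12={q8,q19,q30} A13={q19,q21,q25} A14={q25,q27,q29} A15={q3,q11,q29} A16={q4,q11,q30} A23={q2,q10,q19} A24={q1,q7,q17} A25={q10,q14,q17} A26={q1,q12,q30} A34={q9,q20,q25} A35={q10,q23,q28} A36={q13,q20,q28} A45={q5,q17,q29} A46={q1,q18,q20} A56={q11,q16,q28}
  A123={q19} A126={q30} A134={q25} A145={q29} A156={q11} A235={q10} A245={q17} A246={q1} A346={q20} A356={q28}
components per intersection:
  A1: {q3,q4,q6,q8,q11,q19,q21,q25,q27,q29,q30,q32}
  A2: {q1,q2,q7,q8,q10,q12,q14,q17,q19,q24,q30}
  A3: {q2,q9,q10,q13,q19,q20,q21,q23,q25,q26,q28}
  A4: {q1,q5,q7,q9,q17,q18,q20,q25,q27,q29,q31}
  A5: {q3,q5,q10,q11,q14,q16,q17,q22,q23,q28,q29}
  A6: {q1,q4,q11,q12,q13,q15,q16,q18,q20,q28,q30}
  A12: {q8,q19,q30}
  A13: {q19,q21,q25}
  A14: {q25,q27,q29}
  A15: {q3,q11,q29}
  A16: {q4,q11,q30}
  A23: {q2,q10,q19}
  A24: {q1,q7,q17}
  A25: {q10,q14,q17}
  A26: {q1,q12,q30}
  A34: {q9,q20,q25}
  A35: {q10,q23,q28}
  A36: {q13,q20,q28}
  A45: {q5,q17,q29}
  A46: {q1,q18,q20}
  A56: {q11,q16,q28}
  A123: {q19}
  A126: {q30}
  A134: {q25}
  A145: {q29}
  A156: {q11}
  A235: {q10}
  A245: {q17}
  A246: {q1}
  A346: {q20}
  A356: {q28}
C dims 6,15,10; δ0: rk 5, SNF 1^5; δ1: rk 10, SNF 1^9·2
Ȟ^0: (6−5)−0=1 ⇒ Z
Ȟ^1: (15−10)−5=0 ⇒ 0
Ȟ^2: (10−0)−10=0 plus torsion [2] ⇒ Z/2


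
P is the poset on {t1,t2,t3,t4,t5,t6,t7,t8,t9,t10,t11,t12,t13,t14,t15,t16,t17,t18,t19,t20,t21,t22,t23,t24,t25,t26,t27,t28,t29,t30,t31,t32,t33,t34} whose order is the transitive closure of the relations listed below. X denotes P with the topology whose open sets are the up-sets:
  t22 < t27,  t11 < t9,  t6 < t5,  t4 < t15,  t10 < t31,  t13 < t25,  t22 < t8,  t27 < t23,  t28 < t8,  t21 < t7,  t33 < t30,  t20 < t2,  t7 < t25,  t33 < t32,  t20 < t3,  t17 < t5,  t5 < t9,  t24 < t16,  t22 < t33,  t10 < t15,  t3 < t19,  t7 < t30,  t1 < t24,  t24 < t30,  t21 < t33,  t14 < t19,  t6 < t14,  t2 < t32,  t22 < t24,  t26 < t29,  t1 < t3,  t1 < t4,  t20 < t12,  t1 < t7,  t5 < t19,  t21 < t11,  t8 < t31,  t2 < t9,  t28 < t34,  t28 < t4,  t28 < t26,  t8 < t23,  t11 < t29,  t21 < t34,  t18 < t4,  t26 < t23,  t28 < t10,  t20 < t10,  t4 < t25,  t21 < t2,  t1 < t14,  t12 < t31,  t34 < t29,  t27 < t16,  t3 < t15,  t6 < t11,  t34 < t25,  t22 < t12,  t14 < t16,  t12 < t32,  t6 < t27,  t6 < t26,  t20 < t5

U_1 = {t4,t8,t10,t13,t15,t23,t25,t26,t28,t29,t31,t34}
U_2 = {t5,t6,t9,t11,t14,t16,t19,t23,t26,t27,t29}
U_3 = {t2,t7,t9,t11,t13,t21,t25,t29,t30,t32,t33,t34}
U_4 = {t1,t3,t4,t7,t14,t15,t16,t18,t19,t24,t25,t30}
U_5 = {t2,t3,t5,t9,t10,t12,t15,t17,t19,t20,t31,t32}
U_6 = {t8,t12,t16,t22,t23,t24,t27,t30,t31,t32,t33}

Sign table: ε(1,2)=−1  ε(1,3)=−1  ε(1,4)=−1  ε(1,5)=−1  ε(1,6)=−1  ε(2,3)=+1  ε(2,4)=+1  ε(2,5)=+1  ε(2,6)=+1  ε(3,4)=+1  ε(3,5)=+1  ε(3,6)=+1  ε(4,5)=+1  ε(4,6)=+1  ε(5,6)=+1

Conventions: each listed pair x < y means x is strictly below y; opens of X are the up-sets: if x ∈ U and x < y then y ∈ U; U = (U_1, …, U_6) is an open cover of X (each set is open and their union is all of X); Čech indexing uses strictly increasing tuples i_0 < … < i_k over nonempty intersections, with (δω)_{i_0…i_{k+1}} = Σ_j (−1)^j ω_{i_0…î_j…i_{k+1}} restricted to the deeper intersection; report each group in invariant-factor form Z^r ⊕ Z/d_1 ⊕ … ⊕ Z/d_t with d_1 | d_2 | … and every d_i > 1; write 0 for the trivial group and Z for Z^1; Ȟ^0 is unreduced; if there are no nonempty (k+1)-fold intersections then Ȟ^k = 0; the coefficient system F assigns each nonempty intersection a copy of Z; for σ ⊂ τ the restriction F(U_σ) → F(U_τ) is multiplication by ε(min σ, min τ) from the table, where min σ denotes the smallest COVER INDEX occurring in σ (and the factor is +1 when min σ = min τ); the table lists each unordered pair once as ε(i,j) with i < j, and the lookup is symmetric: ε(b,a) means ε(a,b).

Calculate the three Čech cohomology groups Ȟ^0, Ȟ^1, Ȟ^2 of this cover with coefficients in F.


Ȟ^0 = Z, Ȟ^1 = 0, Ȟ^2 = Z/2

intersection data:
  U12={t23,t26,t29} U13={t13,t25,t29,t34} U14={t4,t15,t25} U15={t10,t15,t31} U16={t8,t23,t31} U23={t9,t11,t29} U24={t14,t16,t19} U25={t5,t9,t19} U26={t16,t23,t27} U34={t7,t25,t30} U35={t2,t9,t32} U36={t30,t32,t33} U45={t3,t15,t19} U46={t16,t24,t30} U56={t12,t31,t32}
  U123={t29} U126={t23} U134={t25} U145={t15} U156={t31} U235={t9} U245={t19} U246={t16} U346={t30} U356={t32}
C dims 6,15,10; δ0: rk 5, SNF 1^5; δ1: rk 10, SNF 1^9·2
Ȟ^0 = (6 − 5) − 0 = 1, so Ȟ^0 ≅ Z
Ȟ^1 = (15 − 10) − 5 = 0, so Ȟ^1 ≅ 0
Ȟ^2 = (10 − 0) − 10 = 0 plus torsion [2], so Ȟ^2 ≅ Z/2
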